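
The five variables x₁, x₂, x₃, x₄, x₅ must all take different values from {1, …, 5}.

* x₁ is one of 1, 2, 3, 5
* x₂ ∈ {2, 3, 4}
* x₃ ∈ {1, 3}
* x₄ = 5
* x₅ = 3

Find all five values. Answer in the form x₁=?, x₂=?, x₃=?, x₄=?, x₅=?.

x₄ has just one choice, so x₄ = 5. Strike 5 from x₁.
That leaves x₅ = 3. Eliminate 3 elsewhere: x₁, x₂, x₃.
That leaves x₃ = 1. Strike 1 from x₁.
x₁ must be 2 (only option left). Strike 2 from x₂.
x₂ must be 4 (only option left).

x₁=2, x₂=4, x₃=1, x₄=5, x₅=3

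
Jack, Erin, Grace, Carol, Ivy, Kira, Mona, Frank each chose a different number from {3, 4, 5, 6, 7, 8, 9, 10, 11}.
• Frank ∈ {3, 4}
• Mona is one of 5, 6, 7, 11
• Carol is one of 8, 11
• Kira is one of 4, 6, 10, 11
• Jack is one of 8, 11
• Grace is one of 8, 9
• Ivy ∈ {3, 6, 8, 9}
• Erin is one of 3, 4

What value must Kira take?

10

Jack and Carol share exactly the 2 values {8, 11}; by pigeonhole those values go to them, so strike 8, 11 from Grace, Ivy, Kira, Mona.
That leaves Grace = 9. Strike 9 from Ivy.
The 2 variables Erin and Frank are confined to {3, 4}, which locks those values in; drop them from Ivy, Kira.
Ivy's domain is down to {6}, so Ivy = 6. So Kira, Mona can't be 6.
So Kira = 10.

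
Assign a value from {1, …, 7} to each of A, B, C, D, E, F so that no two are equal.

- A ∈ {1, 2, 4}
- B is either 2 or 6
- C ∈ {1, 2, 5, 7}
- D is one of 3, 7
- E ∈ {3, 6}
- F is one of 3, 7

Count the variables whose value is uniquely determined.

D and F between them cover only {3, 7} — a naked pair. Remove those values from C, E.
E's domain is down to {6}, so E = 6. Strike 6 from B.
B must be 2 (only option left). Eliminate 2 elsewhere: A, C.
Determined: B=2, E=6. The other variables each still have more than one consistent value. That makes 2.

2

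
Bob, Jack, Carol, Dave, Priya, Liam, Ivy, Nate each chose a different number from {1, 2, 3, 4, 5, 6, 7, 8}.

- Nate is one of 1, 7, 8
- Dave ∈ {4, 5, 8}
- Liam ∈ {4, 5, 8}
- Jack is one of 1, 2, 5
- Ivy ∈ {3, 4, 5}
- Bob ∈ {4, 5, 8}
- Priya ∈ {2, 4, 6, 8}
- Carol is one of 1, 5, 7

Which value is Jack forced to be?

2

Among the 8 variables, 3 fits only Ivy (and all 8 values in {1, 2, 3, 4, 5, 6, 7, 8} must be used), so Ivy = 3.
The 7 still-open variables draw from only 7 values {1, 2, 4, 5, 6, 7, 8}, so each is used; only Priya can be 6, hence Priya = 6.
The 6 still-open variables together cover exactly {1, 2, 4, 5, 7, 8} — 6 values for 6 variables — and 2 appears only in Jack's list, so Jack = 2.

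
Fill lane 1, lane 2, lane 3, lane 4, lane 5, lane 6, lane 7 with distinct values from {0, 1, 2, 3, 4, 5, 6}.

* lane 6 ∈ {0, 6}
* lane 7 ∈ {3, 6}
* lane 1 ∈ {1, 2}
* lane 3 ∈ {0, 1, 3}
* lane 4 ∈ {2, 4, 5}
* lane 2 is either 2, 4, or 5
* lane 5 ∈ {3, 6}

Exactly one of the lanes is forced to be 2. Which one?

lane 5 and lane 7 between them cover only {3, 6} — a naked pair. Remove those values from lane 3, lane 6.
That leaves lane 6 = 0. Strike 0 from lane 3.
lane 3's domain is down to {1}, so lane 3 = 1. Eliminate 1 elsewhere: lane 1.
So 2 goes to lane 1.

lane 1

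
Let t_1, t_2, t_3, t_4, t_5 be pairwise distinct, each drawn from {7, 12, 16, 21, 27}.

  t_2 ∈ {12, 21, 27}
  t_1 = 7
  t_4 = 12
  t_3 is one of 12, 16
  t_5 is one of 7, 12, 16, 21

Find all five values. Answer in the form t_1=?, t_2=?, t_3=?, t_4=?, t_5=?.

t_1=7, t_2=27, t_3=16, t_4=12, t_5=21

t_1 must be 7 (only option left). Remove 7 from t_5.
t_4's domain is down to {12}, so t_4 = 12. So t_2, t_3, t_5 can't be 12.
t_3 must be 16 (only option left). Strike 16 from t_5.
t_5 has just one choice, so t_5 = 21. Remove 21 from t_2.
t_2 must be 27 (only option left).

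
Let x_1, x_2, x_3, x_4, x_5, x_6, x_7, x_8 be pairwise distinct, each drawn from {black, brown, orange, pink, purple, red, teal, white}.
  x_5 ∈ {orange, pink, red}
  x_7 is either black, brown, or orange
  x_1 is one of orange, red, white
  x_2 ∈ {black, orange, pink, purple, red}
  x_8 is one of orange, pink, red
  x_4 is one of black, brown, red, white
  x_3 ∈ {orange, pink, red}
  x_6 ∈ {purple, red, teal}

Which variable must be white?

x_1

Among the 8 variables, teal fits only x_6 (and all 8 values in {black, brown, orange, pink, purple, red, teal, white} must be used), so x_6 = teal.
The 7 still-open variables draw from only 7 values {black, brown, orange, pink, purple, red, white}, so each is used; only x_2 can be purple, hence x_2 = purple.
x_3, x_5, x_8 between them cover only {orange, pink, red} — a naked triple. Remove those values from x_1, x_4, x_7.
So white goes to x_1.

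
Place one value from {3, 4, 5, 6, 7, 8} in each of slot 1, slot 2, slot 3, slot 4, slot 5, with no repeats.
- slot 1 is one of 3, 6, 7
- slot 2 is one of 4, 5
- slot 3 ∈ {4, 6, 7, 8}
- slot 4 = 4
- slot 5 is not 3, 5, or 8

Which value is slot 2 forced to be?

slot 4's domain is down to {4}, so slot 4 = 4. Eliminate 4 elsewhere: slot 2, slot 3, slot 5.
So slot 2 = 5.

5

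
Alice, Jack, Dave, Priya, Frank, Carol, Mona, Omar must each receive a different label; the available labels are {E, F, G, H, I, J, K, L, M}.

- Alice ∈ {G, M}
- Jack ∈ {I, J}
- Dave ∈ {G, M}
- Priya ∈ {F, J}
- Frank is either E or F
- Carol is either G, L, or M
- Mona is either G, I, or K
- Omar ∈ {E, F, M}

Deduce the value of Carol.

L

Among the 8 variables, K fits only Mona (and all 8 values in {E, F, G, I, J, K, L, M} must be used), so Mona = K.
The 7 still-open variables together cover exactly {E, F, G, I, J, L, M} — 7 values for 7 variables — and I appears only in Jack's list, so Jack = I.
The 6 still-open variables together cover exactly {E, F, G, J, L, M} — 6 values for 6 variables — and J appears only in Priya's list, so Priya = J.
Among the 5 still-open variables, L fits only Carol (and all 5 values in {E, F, G, L, M} must be used), so Carol = L.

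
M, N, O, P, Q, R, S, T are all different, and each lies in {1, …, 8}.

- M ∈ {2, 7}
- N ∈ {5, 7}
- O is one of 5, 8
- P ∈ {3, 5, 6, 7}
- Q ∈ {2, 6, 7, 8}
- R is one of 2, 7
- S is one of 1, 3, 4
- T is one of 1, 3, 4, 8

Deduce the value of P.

The 2 variables M and R are confined to {2, 7}, which locks those values in; drop them from N, P, Q.
That leaves N = 5. Remove 5 from O, P.
O must be 8 (only option left). Strike 8 from Q, T.
Q has just one choice, so Q = 6. So P can't be 6.
So P = 3.

3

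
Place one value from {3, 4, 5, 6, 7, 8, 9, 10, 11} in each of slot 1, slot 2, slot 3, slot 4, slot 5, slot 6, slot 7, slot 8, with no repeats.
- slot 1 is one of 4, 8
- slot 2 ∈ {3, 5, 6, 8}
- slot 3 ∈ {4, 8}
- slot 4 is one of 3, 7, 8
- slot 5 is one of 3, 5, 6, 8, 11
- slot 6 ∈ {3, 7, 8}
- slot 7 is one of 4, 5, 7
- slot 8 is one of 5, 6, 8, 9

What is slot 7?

The 8 variables together cover exactly {3, 4, 5, 6, 7, 8, 9, 11} — 8 values for 8 variables — and 9 appears only in slot 8's list, so slot 8 = 9.
Among the 7 still-open variables, 11 fits only slot 5 (and all 7 values in {3, 4, 5, 6, 7, 8, 11} must be used), so slot 5 = 11.
The 6 still-open variables draw from only 6 values {3, 4, 5, 6, 7, 8}, so each is used; only slot 2 can be 6, hence slot 2 = 6.
The 5 still-open variables draw from only 5 values {3, 4, 5, 7, 8}, so each is used; only slot 7 can be 5, hence slot 7 = 5.

5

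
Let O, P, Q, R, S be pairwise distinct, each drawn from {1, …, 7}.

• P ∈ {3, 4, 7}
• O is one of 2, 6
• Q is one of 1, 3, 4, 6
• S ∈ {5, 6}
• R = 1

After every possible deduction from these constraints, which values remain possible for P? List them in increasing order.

R has just one choice, so R = 1. So Q can't be 1.
No further eliminations apply; P can still be any of 3, 4, 7.

3, 4, 7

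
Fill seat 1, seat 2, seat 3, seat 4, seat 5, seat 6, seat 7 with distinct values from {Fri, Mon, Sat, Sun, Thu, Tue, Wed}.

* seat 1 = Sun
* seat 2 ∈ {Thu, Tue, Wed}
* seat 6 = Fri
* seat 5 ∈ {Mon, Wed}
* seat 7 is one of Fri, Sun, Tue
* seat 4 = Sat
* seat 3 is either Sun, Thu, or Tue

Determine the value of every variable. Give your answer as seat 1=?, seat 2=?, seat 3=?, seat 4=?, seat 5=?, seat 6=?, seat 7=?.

seat 1 has just one choice, so seat 1 = Sun. Strike Sun from seat 3, seat 7.
seat 4 must be Sat (only option left).
That leaves seat 6 = Fri. Strike Fri from seat 7.
seat 7 has just one choice, so seat 7 = Tue. So seat 2, seat 3 can't be Tue.
seat 3 must be Thu (only option left). Strike Thu from seat 2.
seat 2's domain is down to {Wed}, so seat 2 = Wed. Strike Wed from seat 5.
seat 5's domain is down to {Mon}, so seat 5 = Mon.

seat 1=Sun, seat 2=Wed, seat 3=Thu, seat 4=Sat, seat 5=Mon, seat 6=Fri, seat 7=Tue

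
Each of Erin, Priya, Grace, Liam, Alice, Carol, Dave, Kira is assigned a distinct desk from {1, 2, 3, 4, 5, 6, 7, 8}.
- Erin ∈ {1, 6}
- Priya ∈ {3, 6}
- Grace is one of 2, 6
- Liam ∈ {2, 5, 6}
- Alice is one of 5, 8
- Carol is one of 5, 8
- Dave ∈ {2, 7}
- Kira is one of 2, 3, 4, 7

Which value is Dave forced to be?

7

The 8 variables draw from only 8 values {1, 2, 3, 4, 5, 6, 7, 8}, so each is used; only Erin can be 1, hence Erin = 1.
The 7 still-open variables together cover exactly {2, 3, 4, 5, 6, 7, 8} — 7 values for 7 variables — and 4 appears only in Kira's list, so Kira = 4.
The 6 still-open variables draw from only 6 values {2, 3, 5, 6, 7, 8}, so each is used; only Priya can be 3, hence Priya = 3.
Among the 5 still-open variables, 7 fits only Dave (and all 5 values in {2, 5, 6, 7, 8} must be used), so Dave = 7.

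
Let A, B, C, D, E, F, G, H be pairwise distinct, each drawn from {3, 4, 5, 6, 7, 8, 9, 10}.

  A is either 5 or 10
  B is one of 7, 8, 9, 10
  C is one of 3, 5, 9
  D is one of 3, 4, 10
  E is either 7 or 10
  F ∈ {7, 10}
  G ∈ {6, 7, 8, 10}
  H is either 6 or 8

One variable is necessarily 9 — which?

Among the 8 variables, 4 fits only D (and all 8 values in {3, 4, 5, 6, 7, 8, 9, 10} must be used), so D = 4.
The 7 still-open variables draw from only 7 values {3, 5, 6, 7, 8, 9, 10}, so each is used; only C can be 3, hence C = 3.
The 6 still-open variables together cover exactly {5, 6, 7, 8, 9, 10} — 6 values for 6 variables — and 5 appears only in A's list, so A = 5.
The 5 still-open variables together cover exactly {6, 7, 8, 9, 10} — 5 values for 5 variables — and 9 appears only in B's list, so B = 9.

B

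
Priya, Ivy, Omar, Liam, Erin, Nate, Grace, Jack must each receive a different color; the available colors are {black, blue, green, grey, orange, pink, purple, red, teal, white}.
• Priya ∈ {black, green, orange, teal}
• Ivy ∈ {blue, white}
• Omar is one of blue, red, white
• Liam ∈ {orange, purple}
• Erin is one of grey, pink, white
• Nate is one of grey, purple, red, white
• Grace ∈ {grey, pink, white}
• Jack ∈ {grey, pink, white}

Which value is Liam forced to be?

orange

The 3 variables Erin, Grace, Jack are confined to {grey, pink, white}, which locks those values in; drop them from Ivy, Omar, Nate.
Ivy's domain is down to {blue}, so Ivy = blue. Remove blue from Omar.
That leaves Omar = red. Remove red from Nate.
Nate must be purple (only option left). Strike purple from Liam.
So Liam = orange.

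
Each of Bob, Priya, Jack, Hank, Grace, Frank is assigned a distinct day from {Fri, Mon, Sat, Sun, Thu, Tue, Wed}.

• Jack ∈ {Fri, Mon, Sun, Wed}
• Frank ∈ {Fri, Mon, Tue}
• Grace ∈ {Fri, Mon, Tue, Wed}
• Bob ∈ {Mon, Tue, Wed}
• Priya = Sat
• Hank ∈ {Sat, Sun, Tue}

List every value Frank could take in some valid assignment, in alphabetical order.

Fri, Mon, Tue

Priya's domain is down to {Sat}, so Priya = Sat. Eliminate Sat elsewhere: Hank.
No further eliminations apply; Frank can still be any of Fri, Mon, Tue.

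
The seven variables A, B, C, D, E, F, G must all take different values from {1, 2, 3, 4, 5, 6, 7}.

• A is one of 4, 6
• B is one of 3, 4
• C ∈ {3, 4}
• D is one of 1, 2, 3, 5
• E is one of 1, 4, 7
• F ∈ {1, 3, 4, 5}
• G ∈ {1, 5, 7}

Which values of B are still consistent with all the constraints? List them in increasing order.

Among the 7 variables, 2 fits only D (and all 7 values in {1, 2, 3, 4, 5, 6, 7} must be used), so D = 2.
The 6 still-open variables draw from only 6 values {1, 3, 4, 5, 6, 7}, so each is used; only A can be 6, hence A = 6.
The 2 variables B and C are confined to {3, 4}, which locks those values in; drop them from E, F.
No further eliminations apply; B can still be any of 3, 4.

3, 4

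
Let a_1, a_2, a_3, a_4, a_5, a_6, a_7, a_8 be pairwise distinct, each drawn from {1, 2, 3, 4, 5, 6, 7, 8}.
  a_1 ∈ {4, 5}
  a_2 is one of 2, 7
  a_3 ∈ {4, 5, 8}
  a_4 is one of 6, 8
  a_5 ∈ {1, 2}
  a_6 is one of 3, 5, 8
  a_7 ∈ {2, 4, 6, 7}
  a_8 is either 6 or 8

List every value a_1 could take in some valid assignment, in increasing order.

The 8 variables draw from only 8 values {1, 2, 3, 4, 5, 6, 7, 8}, so each is used; only a_5 can be 1, hence a_5 = 1.
Among the 7 still-open variables, 3 fits only a_6 (and all 7 values in {2, 3, 4, 5, 6, 7, 8} must be used), so a_6 = 3.
a_4 and a_8 between them cover only {6, 8} — a naked pair. Remove those values from a_3, a_7.
a_1 and a_3 between them cover only {4, 5} — a naked pair. Remove those values from a_7.
No further eliminations apply; a_1 can still be any of 4, 5.

4, 5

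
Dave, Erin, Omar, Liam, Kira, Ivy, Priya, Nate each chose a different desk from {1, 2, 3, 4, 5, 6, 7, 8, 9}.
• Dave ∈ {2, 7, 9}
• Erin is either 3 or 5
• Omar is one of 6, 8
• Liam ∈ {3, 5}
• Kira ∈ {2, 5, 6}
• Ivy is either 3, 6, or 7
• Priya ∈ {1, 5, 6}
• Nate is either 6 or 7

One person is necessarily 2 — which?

Kira

The 8 variables draw from only 8 values {1, 2, 3, 5, 6, 7, 8, 9}, so each is used; only Priya can be 1, hence Priya = 1.
Among the 7 still-open variables, 8 fits only Omar (and all 7 values in {2, 3, 5, 6, 7, 8, 9} must be used), so Omar = 8.
The 6 still-open variables together cover exactly {2, 3, 5, 6, 7, 9} — 6 values for 6 variables — and 9 appears only in Dave's list, so Dave = 9.
The 5 still-open variables draw from only 5 values {2, 3, 5, 6, 7}, so each is used; only Kira can be 2, hence Kira = 2.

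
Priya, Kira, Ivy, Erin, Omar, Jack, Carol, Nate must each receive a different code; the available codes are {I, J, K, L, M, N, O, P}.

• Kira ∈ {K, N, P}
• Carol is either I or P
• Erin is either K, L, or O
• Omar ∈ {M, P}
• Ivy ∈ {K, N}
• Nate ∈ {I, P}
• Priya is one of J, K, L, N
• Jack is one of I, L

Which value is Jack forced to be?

L

Among the 8 variables, J fits only Priya (and all 8 values in {I, J, K, L, M, N, O, P} must be used), so Priya = J.
The 7 still-open variables together cover exactly {I, K, L, M, N, O, P} — 7 values for 7 variables — and M appears only in Omar's list, so Omar = M.
The 6 still-open variables draw from only 6 values {I, K, L, N, O, P}, so each is used; only Erin can be O, hence Erin = O.
Among the 5 still-open variables, L fits only Jack (and all 5 values in {I, K, L, N, P} must be used), so Jack = L.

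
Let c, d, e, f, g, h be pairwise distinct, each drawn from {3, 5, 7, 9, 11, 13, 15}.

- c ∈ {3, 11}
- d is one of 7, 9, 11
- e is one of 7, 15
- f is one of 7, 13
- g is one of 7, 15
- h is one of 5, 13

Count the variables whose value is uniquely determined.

2

e and g between them cover only {7, 15} — a naked pair. Remove those values from d, f.
f must be 13 (only option left). Eliminate 13 elsewhere: h.
h has just one choice, so h = 5.
Determined: f=13, h=5. The other variables each still have more than one consistent value. That makes 2.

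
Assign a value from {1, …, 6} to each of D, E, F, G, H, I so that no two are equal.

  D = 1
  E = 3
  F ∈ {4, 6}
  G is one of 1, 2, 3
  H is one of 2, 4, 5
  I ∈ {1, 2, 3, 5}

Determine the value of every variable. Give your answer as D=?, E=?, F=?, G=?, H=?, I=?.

D's domain is down to {1}, so D = 1. Remove 1 from G, I.
E must be 3 (only option left). Eliminate 3 elsewhere: G, I.
G must be 2 (only option left). Strike 2 from H, I.
I has just one choice, so I = 5. Strike 5 from H.
That leaves H = 4. Eliminate 4 elsewhere: F.
F's domain is down to {6}, so F = 6.

D=1, E=3, F=6, G=2, H=4, I=5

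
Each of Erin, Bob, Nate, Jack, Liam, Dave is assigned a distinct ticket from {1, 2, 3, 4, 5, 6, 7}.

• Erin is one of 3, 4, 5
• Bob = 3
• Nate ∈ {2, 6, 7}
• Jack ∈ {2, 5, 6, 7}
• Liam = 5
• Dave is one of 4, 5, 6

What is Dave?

Bob must be 3 (only option left). Strike 3 from Erin.
Liam has just one choice, so Liam = 5. Remove 5 from Erin, Jack, Dave.
Erin's domain is down to {4}, so Erin = 4. So Dave can't be 4.
So Dave = 6.

6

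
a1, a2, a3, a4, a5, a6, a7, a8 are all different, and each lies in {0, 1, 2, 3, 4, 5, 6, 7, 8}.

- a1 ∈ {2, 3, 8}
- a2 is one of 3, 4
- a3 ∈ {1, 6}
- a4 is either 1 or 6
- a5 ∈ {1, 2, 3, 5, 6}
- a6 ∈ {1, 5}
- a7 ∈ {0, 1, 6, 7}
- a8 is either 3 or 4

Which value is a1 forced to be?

8

a2 and a8 share exactly the 2 values {3, 4}; by pigeonhole those values go to them, so strike 3, 4 from a1, a5.
The 2 variables a3 and a4 are confined to {1, 6}, which locks those values in; drop them from a5, a6, a7.
a6 must be 5 (only option left). Eliminate 5 elsewhere: a5.
That leaves a5 = 2. Strike 2 from a1.
So a1 = 8.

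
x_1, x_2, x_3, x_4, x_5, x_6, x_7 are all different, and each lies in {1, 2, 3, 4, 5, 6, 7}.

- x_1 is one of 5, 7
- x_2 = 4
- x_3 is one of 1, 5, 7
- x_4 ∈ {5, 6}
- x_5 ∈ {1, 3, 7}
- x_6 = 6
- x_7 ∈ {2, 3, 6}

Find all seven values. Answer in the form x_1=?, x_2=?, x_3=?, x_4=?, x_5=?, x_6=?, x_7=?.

x_1=7, x_2=4, x_3=1, x_4=5, x_5=3, x_6=6, x_7=2

x_2's domain is down to {4}, so x_2 = 4.
x_6 must be 6 (only option left). Eliminate 6 elsewhere: x_4, x_7.
x_4's domain is down to {5}, so x_4 = 5. Remove 5 from x_1, x_3.
x_1 must be 7 (only option left). Strike 7 from x_3, x_5.
x_3 must be 1 (only option left). Eliminate 1 elsewhere: x_5.
That leaves x_5 = 3. Strike 3 from x_7.
x_7 must be 2 (only option left).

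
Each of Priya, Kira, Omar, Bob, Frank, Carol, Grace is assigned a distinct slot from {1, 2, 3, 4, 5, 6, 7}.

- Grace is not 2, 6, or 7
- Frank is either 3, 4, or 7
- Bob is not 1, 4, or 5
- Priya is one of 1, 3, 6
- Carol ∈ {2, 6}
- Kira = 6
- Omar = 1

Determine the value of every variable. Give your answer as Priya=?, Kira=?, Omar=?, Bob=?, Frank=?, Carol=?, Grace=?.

Priya=3, Kira=6, Omar=1, Bob=7, Frank=4, Carol=2, Grace=5

Kira must be 6 (only option left). Eliminate 6 elsewhere: Priya, Bob, Carol.
That leaves Omar = 1. Remove 1 from Priya, Grace.
That leaves Carol = 2. Remove 2 from Bob.
Priya's domain is down to {3}, so Priya = 3. Strike 3 from Bob, Frank, Grace.
Bob's domain is down to {7}, so Bob = 7. So Frank can't be 7.
Frank's domain is down to {4}, so Frank = 4. Remove 4 from Grace.
Grace must be 5 (only option left).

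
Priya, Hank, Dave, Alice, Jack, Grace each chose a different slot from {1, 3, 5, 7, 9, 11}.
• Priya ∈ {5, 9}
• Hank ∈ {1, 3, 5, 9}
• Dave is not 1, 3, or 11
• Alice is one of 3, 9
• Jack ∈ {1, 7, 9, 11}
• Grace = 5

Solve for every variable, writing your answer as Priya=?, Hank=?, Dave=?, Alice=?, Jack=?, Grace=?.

Priya=9, Hank=1, Dave=7, Alice=3, Jack=11, Grace=5

Grace has just one choice, so Grace = 5. So Priya, Hank, Dave can't be 5.
Priya has just one choice, so Priya = 9. Remove 9 from Hank, Dave, Alice, Jack.
Dave must be 7 (only option left). Strike 7 from Jack.
That leaves Alice = 3. Remove 3 from Hank.
Hank's domain is down to {1}, so Hank = 1. Strike 1 from Jack.
That leaves Jack = 11.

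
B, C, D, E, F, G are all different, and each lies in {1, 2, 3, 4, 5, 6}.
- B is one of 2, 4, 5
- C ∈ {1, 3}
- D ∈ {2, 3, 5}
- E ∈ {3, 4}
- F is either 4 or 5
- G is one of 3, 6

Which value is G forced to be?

Among the 6 variables, 1 fits only C (and all 6 values in {1, 2, 3, 4, 5, 6} must be used), so C = 1.
The 5 still-open variables draw from only 5 values {2, 3, 4, 5, 6}, so each is used; only G can be 6, hence G = 6.

6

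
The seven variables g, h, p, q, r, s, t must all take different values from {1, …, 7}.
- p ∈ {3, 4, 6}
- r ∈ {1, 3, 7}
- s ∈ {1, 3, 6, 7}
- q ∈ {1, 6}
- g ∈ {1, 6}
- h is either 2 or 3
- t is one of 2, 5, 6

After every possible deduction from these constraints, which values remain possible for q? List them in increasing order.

Among the 7 variables, 4 fits only p (and all 7 values in {1, 2, 3, 4, 5, 6, 7} must be used), so p = 4.
Among the 6 still-open variables, 5 fits only t (and all 6 values in {1, 2, 3, 5, 6, 7} must be used), so t = 5.
The 5 still-open variables together cover exactly {1, 2, 3, 6, 7} — 5 values for 5 variables — and 2 appears only in h's list, so h = 2.
g and q share exactly the 2 values {1, 6}; by pigeonhole those values go to them, so strike 1, 6 from r, s.
No further eliminations apply; q can still be any of 1, 6.

1, 6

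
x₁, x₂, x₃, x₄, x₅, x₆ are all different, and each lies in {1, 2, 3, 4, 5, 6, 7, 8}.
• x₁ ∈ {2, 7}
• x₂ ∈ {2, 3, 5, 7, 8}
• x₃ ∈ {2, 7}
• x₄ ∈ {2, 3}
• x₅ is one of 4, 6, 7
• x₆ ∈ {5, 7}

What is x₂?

The 2 variables x₁ and x₃ are confined to {2, 7}, which locks those values in; drop them from x₂, x₄, x₅, x₆.
x₄ has just one choice, so x₄ = 3. Eliminate 3 elsewhere: x₂.
x₆ has just one choice, so x₆ = 5. So x₂ can't be 5.
So x₂ = 8.

8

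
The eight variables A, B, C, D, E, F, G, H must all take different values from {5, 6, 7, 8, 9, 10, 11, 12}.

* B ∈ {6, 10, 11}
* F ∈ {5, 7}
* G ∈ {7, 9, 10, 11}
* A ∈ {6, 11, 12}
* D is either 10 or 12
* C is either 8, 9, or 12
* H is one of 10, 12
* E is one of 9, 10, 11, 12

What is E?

9

The 8 variables draw from only 8 values {5, 6, 7, 8, 9, 10, 11, 12}, so each is used; only F can be 5, hence F = 5.
Among the 7 still-open variables, 7 fits only G (and all 7 values in {6, 7, 8, 9, 10, 11, 12} must be used), so G = 7.
The 6 still-open variables together cover exactly {6, 8, 9, 10, 11, 12} — 6 values for 6 variables — and 8 appears only in C's list, so C = 8.
The 5 still-open variables together cover exactly {6, 9, 10, 11, 12} — 5 values for 5 variables — and 9 appears only in E's list, so E = 9.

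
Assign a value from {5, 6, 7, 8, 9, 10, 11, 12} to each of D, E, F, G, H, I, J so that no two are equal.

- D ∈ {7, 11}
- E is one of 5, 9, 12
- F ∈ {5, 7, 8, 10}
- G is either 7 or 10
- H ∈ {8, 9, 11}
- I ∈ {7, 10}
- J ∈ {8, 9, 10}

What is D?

Among the 7 variables, 12 fits only E (and all 7 values in {5, 7, 8, 9, 10, 11, 12} must be used), so E = 12.
The 6 still-open variables together cover exactly {5, 7, 8, 9, 10, 11} — 6 values for 6 variables — and 5 appears only in F's list, so F = 5.
The 2 variables G and I are confined to {7, 10}, which locks those values in; drop them from D, J.
So D = 11.

11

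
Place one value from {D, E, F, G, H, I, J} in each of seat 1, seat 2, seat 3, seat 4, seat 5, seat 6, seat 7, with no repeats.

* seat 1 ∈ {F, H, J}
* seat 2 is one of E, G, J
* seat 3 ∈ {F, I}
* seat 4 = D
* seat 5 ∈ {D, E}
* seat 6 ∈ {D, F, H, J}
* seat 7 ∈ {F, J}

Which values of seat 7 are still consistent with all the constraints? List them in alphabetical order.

seat 4 has just one choice, so seat 4 = D. Eliminate D elsewhere: seat 5, seat 6.
That leaves seat 5 = E. So seat 2 can't be E.
The 5 still-open variables draw from only 5 values {F, G, H, I, J}, so each is used; only seat 2 can be G, hence seat 2 = G.
The 4 still-open variables together cover exactly {F, H, I, J} — 4 values for 4 variables — and I appears only in seat 3's list, so seat 3 = I.
No further eliminations apply; seat 7 can still be any of F, J.

F, J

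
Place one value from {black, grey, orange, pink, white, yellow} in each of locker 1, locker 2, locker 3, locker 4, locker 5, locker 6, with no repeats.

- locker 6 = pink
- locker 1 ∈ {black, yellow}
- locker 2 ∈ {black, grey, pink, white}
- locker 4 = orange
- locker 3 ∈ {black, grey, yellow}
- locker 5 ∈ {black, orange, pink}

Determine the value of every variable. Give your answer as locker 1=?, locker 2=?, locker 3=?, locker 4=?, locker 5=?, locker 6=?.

locker 4's domain is down to {orange}, so locker 4 = orange. Remove orange from locker 5.
locker 6's domain is down to {pink}, so locker 6 = pink. So locker 2, locker 5 can't be pink.
locker 5's domain is down to {black}, so locker 5 = black. Eliminate black elsewhere: locker 1, locker 2, locker 3.
locker 1 must be yellow (only option left). Remove yellow from locker 3.
That leaves locker 3 = grey. So locker 2 can't be grey.
locker 2's domain is down to {white}, so locker 2 = white.

locker 1=yellow, locker 2=white, locker 3=grey, locker 4=orange, locker 5=black, locker 6=pink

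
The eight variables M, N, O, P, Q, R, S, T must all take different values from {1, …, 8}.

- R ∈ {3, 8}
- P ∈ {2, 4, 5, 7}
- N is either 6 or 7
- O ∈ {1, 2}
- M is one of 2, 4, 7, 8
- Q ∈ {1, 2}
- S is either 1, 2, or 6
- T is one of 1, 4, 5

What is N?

The 8 variables together cover exactly {1, 2, 3, 4, 5, 6, 7, 8} — 8 values for 8 variables — and 3 appears only in R's list, so R = 3.
The 7 still-open variables together cover exactly {1, 2, 4, 5, 6, 7, 8} — 7 values for 7 variables — and 8 appears only in M's list, so M = 8.
O and Q share exactly the 2 values {1, 2}; by pigeonhole those values go to them, so strike 1, 2 from P, S, T.
S must be 6 (only option left). So N can't be 6.
So N = 7.

7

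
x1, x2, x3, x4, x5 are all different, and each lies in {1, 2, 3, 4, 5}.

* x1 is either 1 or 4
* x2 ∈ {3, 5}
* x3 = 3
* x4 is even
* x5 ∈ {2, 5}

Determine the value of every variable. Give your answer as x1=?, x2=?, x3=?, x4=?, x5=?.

x3 must be 3 (only option left). So x2 can't be 3.
x2 has just one choice, so x2 = 5. Strike 5 from x5.
x5 has just one choice, so x5 = 2. Strike 2 from x4.
x4's domain is down to {4}, so x4 = 4. Remove 4 from x1.
x1 must be 1 (only option left).

x1=1, x2=5, x3=3, x4=4, x5=2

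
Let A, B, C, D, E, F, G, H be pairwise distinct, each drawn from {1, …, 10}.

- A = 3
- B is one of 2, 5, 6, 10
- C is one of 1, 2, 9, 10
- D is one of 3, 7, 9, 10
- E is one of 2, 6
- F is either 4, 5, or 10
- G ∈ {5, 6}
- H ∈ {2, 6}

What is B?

10

A has just one choice, so A = 3. Remove 3 from D.
E and H between them cover only {2, 6} — a naked pair. Remove those values from B, C, G.
That leaves G = 5. Eliminate 5 elsewhere: B, F.
So B = 10.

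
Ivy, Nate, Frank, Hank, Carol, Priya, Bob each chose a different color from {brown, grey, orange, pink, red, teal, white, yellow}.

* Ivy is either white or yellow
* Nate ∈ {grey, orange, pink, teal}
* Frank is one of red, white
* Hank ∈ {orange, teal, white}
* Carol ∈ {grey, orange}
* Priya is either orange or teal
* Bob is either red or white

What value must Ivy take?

yellow

The 7 variables together cover exactly {grey, orange, pink, red, teal, white, yellow} — 7 values for 7 variables — and pink appears only in Nate's list, so Nate = pink.
The 6 still-open variables draw from only 6 values {grey, orange, red, teal, white, yellow}, so each is used; only Carol can be grey, hence Carol = grey.
The 5 still-open variables draw from only 5 values {orange, red, teal, white, yellow}, so each is used; only Ivy can be yellow, hence Ivy = yellow.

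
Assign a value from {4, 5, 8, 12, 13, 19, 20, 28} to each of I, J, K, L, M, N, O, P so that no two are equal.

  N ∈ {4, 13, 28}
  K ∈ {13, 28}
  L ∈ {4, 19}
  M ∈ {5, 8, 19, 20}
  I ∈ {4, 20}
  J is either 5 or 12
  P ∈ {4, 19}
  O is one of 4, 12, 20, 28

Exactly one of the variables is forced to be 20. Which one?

The 8 variables draw from only 8 values {4, 5, 8, 12, 13, 19, 20, 28}, so each is used; only M can be 8, hence M = 8.
The 7 still-open variables draw from only 7 values {4, 5, 12, 13, 19, 20, 28}, so each is used; only J can be 5, hence J = 5.
The 6 still-open variables together cover exactly {4, 12, 13, 19, 20, 28} — 6 values for 6 variables — and 12 appears only in O's list, so O = 12.
The 5 still-open variables draw from only 5 values {4, 13, 19, 20, 28}, so each is used; only I can be 20, hence I = 20.

I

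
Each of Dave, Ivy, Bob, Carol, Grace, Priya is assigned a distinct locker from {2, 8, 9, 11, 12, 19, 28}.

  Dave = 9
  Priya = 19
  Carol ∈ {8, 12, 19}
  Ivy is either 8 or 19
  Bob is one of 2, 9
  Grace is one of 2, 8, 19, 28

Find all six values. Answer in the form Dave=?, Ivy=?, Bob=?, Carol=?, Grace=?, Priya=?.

Dave=9, Ivy=8, Bob=2, Carol=12, Grace=28, Priya=19

Dave's domain is down to {9}, so Dave = 9. Remove 9 from Bob.
That leaves Bob = 2. So Grace can't be 2.
That leaves Priya = 19. Remove 19 from Ivy, Carol, Grace.
Ivy must be 8 (only option left). Strike 8 from Carol, Grace.
That leaves Carol = 12.
Grace's domain is down to {28}, so Grace = 28.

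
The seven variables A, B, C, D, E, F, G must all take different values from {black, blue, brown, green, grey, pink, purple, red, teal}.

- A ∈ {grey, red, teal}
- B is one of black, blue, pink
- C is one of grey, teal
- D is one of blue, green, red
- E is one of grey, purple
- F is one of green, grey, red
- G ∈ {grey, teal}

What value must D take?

blue

C and G between them cover only {grey, teal} — a naked pair. Remove those values from A, E, F.
That leaves A = red. Eliminate red elsewhere: D, F.
E must be purple (only option left).
That leaves F = green. Strike green from D.
So D = blue.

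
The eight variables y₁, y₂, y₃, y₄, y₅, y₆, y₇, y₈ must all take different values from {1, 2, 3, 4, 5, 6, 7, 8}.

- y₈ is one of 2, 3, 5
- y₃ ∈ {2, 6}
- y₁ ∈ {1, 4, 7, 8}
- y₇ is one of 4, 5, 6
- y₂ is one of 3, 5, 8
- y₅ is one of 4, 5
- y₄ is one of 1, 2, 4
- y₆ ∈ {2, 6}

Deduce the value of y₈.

3

The 8 variables together cover exactly {1, 2, 3, 4, 5, 6, 7, 8} — 8 values for 8 variables — and 7 appears only in y₁'s list, so y₁ = 7.
Among the 7 still-open variables, 1 fits only y₄ (and all 7 values in {1, 2, 3, 4, 5, 6, 8} must be used), so y₄ = 1.
Among the 6 still-open variables, 8 fits only y₂ (and all 6 values in {2, 3, 4, 5, 6, 8} must be used), so y₂ = 8.
The 5 still-open variables draw from only 5 values {2, 3, 4, 5, 6}, so each is used; only y₈ can be 3, hence y₈ = 3.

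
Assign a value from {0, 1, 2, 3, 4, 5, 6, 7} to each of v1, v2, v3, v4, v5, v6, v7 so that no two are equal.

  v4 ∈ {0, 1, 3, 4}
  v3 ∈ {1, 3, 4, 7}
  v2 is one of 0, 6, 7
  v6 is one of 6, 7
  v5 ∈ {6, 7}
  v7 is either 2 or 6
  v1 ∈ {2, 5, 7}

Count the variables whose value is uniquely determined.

3

v5 and v6 between them cover only {6, 7} — a naked pair. Remove those values from v1, v2, v3, v7.
v2 must be 0 (only option left). Eliminate 0 elsewhere: v4.
v7 must be 2 (only option left). Remove 2 from v1.
That leaves v1 = 5.
Determined: v1=5, v2=0, v7=2. The other variables each still have more than one consistent value. That makes 3.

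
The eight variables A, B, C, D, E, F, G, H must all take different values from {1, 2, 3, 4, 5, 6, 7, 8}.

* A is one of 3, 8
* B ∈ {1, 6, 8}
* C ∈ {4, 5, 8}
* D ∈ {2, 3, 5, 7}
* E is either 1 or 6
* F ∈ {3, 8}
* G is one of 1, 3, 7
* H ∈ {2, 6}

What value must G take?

Among the 8 variables, 4 fits only C (and all 8 values in {1, 2, 3, 4, 5, 6, 7, 8} must be used), so C = 4.
Among the 7 still-open variables, 5 fits only D (and all 7 values in {1, 2, 3, 5, 6, 7, 8} must be used), so D = 5.
The 6 still-open variables draw from only 6 values {1, 2, 3, 6, 7, 8}, so each is used; only H can be 2, hence H = 2.
The 5 still-open variables together cover exactly {1, 3, 6, 7, 8} — 5 values for 5 variables — and 7 appears only in G's list, so G = 7.

7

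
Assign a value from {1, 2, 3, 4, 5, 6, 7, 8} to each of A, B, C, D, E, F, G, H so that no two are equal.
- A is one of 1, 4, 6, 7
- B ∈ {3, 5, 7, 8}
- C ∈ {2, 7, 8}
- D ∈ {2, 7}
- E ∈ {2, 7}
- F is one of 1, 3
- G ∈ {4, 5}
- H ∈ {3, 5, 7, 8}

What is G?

The 8 variables draw from only 8 values {1, 2, 3, 4, 5, 6, 7, 8}, so each is used; only A can be 6, hence A = 6.
The 7 still-open variables together cover exactly {1, 2, 3, 4, 5, 7, 8} — 7 values for 7 variables — and 1 appears only in F's list, so F = 1.
The 6 still-open variables draw from only 6 values {2, 3, 4, 5, 7, 8}, so each is used; only G can be 4, hence G = 4.

4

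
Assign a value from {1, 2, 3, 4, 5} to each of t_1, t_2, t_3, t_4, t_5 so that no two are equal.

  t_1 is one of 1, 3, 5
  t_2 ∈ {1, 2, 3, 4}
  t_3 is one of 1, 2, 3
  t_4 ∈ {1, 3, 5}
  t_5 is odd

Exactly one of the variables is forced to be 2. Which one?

The 5 variables together cover exactly {1, 2, 3, 4, 5} — 5 values for 5 variables — and 4 appears only in t_2's list, so t_2 = 4.
The 4 still-open variables draw from only 4 values {1, 2, 3, 5}, so each is used; only t_3 can be 2, hence t_3 = 2.

t_3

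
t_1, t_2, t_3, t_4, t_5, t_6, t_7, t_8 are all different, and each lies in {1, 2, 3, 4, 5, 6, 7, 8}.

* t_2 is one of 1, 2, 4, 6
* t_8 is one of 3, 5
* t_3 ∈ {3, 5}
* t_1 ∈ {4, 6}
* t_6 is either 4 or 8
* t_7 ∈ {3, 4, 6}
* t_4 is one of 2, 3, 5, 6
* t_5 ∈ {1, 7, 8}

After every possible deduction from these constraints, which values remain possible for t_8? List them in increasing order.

The 8 variables together cover exactly {1, 2, 3, 4, 5, 6, 7, 8} — 8 values for 8 variables — and 7 appears only in t_5's list, so t_5 = 7.
The 7 still-open variables together cover exactly {1, 2, 3, 4, 5, 6, 8} — 7 values for 7 variables — and 1 appears only in t_2's list, so t_2 = 1.
The 6 still-open variables together cover exactly {2, 3, 4, 5, 6, 8} — 6 values for 6 variables — and 2 appears only in t_4's list, so t_4 = 2.
The 5 still-open variables draw from only 5 values {3, 4, 5, 6, 8}, so each is used; only t_6 can be 8, hence t_6 = 8.
t_3 and t_8 share exactly the 2 values {3, 5}; by pigeonhole those values go to them, so strike 3, 5 from t_7.
No further eliminations apply; t_8 can still be any of 3, 5.

3, 5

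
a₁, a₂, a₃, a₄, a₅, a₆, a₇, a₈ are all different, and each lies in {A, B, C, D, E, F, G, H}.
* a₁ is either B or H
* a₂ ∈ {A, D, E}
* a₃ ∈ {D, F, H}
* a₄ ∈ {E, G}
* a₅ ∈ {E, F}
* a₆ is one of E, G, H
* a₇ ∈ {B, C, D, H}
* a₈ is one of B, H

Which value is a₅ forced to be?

F

Among the 8 variables, A fits only a₂ (and all 8 values in {A, B, C, D, E, F, G, H} must be used), so a₂ = A.
Among the 7 still-open variables, C fits only a₇ (and all 7 values in {B, C, D, E, F, G, H} must be used), so a₇ = C.
The 6 still-open variables draw from only 6 values {B, D, E, F, G, H}, so each is used; only a₃ can be D, hence a₃ = D.
The 5 still-open variables draw from only 5 values {B, E, F, G, H}, so each is used; only a₅ can be F, hence a₅ = F.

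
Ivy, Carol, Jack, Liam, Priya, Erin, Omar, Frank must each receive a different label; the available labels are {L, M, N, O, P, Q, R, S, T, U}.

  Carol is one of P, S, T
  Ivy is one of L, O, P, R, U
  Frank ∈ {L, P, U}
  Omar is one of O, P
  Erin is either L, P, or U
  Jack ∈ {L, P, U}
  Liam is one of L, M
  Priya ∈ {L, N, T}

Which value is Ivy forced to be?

Jack, Erin, Frank between them cover only {L, P, U} — a naked triple. Remove those values from Ivy, Carol, Liam, Priya, Omar.
Liam has just one choice, so Liam = M.
Omar's domain is down to {O}, so Omar = O. Strike O from Ivy.
So Ivy = R.

R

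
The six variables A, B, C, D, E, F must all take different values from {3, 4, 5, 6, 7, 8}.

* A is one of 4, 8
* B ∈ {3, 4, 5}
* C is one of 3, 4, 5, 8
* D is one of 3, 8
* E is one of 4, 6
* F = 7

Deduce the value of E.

F's domain is down to {7}, so F = 7.
The 5 still-open variables draw from only 5 values {3, 4, 5, 6, 8}, so each is used; only E can be 6, hence E = 6.

6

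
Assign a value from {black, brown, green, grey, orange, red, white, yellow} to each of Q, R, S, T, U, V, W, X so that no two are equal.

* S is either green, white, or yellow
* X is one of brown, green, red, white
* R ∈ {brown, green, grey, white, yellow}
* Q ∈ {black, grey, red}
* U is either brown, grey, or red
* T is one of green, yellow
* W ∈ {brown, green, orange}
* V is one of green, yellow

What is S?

white

The 8 variables draw from only 8 values {black, brown, green, grey, orange, red, white, yellow}, so each is used; only Q can be black, hence Q = black.
The 7 still-open variables draw from only 7 values {brown, green, grey, orange, red, white, yellow}, so each is used; only W can be orange, hence W = orange.
The 2 variables T and V are confined to {green, yellow}, which locks those values in; drop them from R, S, X.
So S = white.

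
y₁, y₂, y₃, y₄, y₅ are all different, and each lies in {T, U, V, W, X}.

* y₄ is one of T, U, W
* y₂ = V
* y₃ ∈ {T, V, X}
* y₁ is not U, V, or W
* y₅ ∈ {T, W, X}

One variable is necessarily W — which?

y₅

y₂ has just one choice, so y₂ = V. Remove V from y₃.
The 4 still-open variables together cover exactly {T, U, W, X} — 4 values for 4 variables — and U appears only in y₄'s list, so y₄ = U.
The 3 still-open variables draw from only 3 values {T, W, X}, so each is used; only y₅ can be W, hence y₅ = W.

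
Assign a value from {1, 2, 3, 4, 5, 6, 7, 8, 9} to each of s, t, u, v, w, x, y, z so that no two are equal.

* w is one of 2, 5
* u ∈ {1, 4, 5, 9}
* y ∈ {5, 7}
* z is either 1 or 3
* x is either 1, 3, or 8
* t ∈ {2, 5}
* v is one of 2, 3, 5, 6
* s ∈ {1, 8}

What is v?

t and w between them cover only {2, 5} — a naked pair. Remove those values from u, v, y.
y's domain is down to {7}, so y = 7.
s, x, z share exactly the 3 values {1, 3, 8}; by pigeonhole those values go to them, so strike 1, 3, 8 from u, v.
So v = 6.

6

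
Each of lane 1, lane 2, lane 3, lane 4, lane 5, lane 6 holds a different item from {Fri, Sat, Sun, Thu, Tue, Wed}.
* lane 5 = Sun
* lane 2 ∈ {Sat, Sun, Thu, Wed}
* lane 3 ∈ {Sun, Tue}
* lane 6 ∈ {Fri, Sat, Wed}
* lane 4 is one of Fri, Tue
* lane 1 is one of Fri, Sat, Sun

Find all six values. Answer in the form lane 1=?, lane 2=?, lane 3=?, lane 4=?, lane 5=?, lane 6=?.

lane 5 has just one choice, so lane 5 = Sun. Eliminate Sun elsewhere: lane 1, lane 2, lane 3.
That leaves lane 3 = Tue. Remove Tue from lane 4.
lane 4's domain is down to {Fri}, so lane 4 = Fri. Remove Fri from lane 1, lane 6.
lane 1 has just one choice, so lane 1 = Sat. Remove Sat from lane 2, lane 6.
lane 6's domain is down to {Wed}, so lane 6 = Wed. Remove Wed from lane 2.
lane 2 has just one choice, so lane 2 = Thu.

lane 1=Sat, lane 2=Thu, lane 3=Tue, lane 4=Fri, lane 5=Sun, lane 6=Wed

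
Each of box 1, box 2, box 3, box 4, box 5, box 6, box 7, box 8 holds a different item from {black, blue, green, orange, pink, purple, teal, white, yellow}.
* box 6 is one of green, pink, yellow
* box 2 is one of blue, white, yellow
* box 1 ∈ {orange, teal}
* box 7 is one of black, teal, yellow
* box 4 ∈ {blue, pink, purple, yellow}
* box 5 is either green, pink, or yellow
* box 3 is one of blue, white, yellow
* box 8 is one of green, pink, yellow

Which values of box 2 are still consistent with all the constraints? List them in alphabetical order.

box 5, box 6, box 8 share exactly the 3 values {green, pink, yellow}; by pigeonhole those values go to them, so strike green, pink, yellow from box 2, box 3, box 4, box 7.
box 2 and box 3 share exactly the 2 values {blue, white}; by pigeonhole those values go to them, so strike blue, white from box 4.
box 4's domain is down to {purple}, so box 4 = purple.
No further eliminations apply; box 2 can still be any of blue, white.

blue, white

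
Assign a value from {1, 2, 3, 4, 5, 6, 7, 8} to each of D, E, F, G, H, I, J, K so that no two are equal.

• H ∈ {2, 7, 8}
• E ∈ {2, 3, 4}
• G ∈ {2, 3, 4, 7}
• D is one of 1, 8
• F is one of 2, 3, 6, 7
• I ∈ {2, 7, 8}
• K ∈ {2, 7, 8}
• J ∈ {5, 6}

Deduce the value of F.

6

Among the 8 variables, 1 fits only D (and all 8 values in {1, 2, 3, 4, 5, 6, 7, 8} must be used), so D = 1.
Among the 7 still-open variables, 5 fits only J (and all 7 values in {2, 3, 4, 5, 6, 7, 8} must be used), so J = 5.
The 6 still-open variables together cover exactly {2, 3, 4, 6, 7, 8} — 6 values for 6 variables — and 6 appears only in F's list, so F = 6.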